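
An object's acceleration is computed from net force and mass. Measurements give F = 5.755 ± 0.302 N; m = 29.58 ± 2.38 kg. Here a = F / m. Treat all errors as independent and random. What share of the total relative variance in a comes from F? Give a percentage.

(δa/a)² = (1·δF/F)² + (-1·δm/m)²
  F term: (1×0.0525)² = 0.00275
  m term: (-1×0.0805)² = 0.00647
Total = 0.00923. Share from F = 0.00275/0.00923 = 0.298.

29.8%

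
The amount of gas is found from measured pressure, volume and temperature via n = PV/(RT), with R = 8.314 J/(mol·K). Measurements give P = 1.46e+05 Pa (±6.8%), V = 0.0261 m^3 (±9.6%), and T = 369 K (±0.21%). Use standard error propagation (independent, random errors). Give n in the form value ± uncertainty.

Relative error in a monomial: (δn/n)² = Σ (nᵢ · δxᵢ/xᵢ)².
  (1·δP/P)² = (1×0.0680)² = 0.00462;  (1·δV/V)² = (1×0.0960)² = 0.00922;  (-1·δT/T)² = (-1×0.00210)² = 4.41e-06
δn/n = √(0.0138) = 0.118
n = 1.24 mol, so δn = 0.118 × 1.24 = 0.146 mol.

1.24 ± 0.146 mol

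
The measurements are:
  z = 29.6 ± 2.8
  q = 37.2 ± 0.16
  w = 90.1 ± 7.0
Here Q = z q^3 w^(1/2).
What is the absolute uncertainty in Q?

1.49e+06

For a monomial Q ∝ z, q^3, w^(1/2), fractional errors add in quadrature:
  (1·δz/z)² = (1×0.0946)² = 0.00895;  (3·δq/q)² = (3×0.00430)² = 0.000166;  (½·δw/w)² = (0.5×0.0777)² = 0.00151
δQ/Q = √(0.0106) = 0.103
Q = 1.45e+07, so δQ = 0.103 × 1.45e+07 = 1.49e+06.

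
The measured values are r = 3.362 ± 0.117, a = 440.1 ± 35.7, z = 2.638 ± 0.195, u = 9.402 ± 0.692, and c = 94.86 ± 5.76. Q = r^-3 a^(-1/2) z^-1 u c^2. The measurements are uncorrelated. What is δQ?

Each factor contributes (exponent × relative error)² to (δQ/Q)²:
  (-3·δr/r)² = (-3×0.0348)² = 0.0109;  (−½·δa/a)² = (-0.5×0.0811)² = 0.00165;  (-1·δz/z)² = (-1×0.0739)² = 0.00546;  (1·δu/u)² = (1×0.0736)² = 0.00542;  (2·δc/c)² = (2×0.0607)² = 0.0147
δQ/Q = √(0.0382) = 0.195
Q = 40.23, so δQ = 0.195 × 40.23 = 7.86.

7.86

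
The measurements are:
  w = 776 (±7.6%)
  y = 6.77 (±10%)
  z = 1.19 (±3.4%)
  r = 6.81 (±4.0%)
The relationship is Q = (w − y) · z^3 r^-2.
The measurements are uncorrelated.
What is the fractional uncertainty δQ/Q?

Let u = w − y = 769. δu = √(δw² + δy²) = √(3480 + 0.458) = 59.0, so δu/u = 0.0767.
Q is then a monomial in u, z, r:
δQ/Q = √((δu/u)² + (3·δz/z)² + (-2·δr/r)²) = √(0.00588 + 0.0104 + 0.00640) = 0.151

0.151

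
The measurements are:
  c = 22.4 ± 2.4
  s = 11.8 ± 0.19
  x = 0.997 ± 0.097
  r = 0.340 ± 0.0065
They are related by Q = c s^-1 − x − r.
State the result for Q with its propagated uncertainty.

Let p = c·s^-1 = 1.90. δp/p = √((1·δc/c)² + (-1·δs/s)²) = √(0.0115 + 0.000259) = 0.108, so δp = 0.206.
Q = p − x − r: δQ = √(δp² + δx² + δr²) = √(0.0423 + 0.00941 + 4.22e-05) = 0.227
Q = 0.561.

0.561 ± 0.227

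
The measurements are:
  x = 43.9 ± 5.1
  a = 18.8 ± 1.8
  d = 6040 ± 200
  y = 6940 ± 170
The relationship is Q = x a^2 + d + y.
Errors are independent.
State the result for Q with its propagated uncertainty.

Let p = x·a^2 = 15500. δp/p = √((1·δx/x)² + (2·δa/a)²) = √(0.0135 + 0.0367) = 0.224, so δp = 3480.
Q = p + d + y: δQ = √(δp² + δd² + δy²) = √(1.21e+07 + 40000 + 28900) = 3490
Q = 28500.

28500 ± 3490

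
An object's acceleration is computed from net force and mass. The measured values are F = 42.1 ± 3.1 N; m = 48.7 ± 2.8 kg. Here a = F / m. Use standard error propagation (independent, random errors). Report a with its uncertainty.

For a monomial a ∝ F, m^-1, fractional errors add in quadrature:
  (1·δF/F)² = (1×0.0736)² = 0.00542;  (-1·δm/m)² = (-1×0.0575)² = 0.00331
δa/a = √(0.00873) = 0.0934
a = 0.864 m/s^2, so δa = 0.0934 × 0.864 = 0.0808 m/s^2.

0.864 ± 0.0808 m/s^2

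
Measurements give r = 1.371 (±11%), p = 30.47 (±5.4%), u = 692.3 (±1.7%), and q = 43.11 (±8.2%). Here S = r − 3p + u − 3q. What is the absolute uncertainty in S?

16.6

Sums and differences: (δS)² = Σ (cᵢ δxᵢ)².
  (δr)² = 0.0227;  (3·δp)² = 24.4;  (δu)² = 139;  (3·δq)² = 112
δS = √(275) = 16.6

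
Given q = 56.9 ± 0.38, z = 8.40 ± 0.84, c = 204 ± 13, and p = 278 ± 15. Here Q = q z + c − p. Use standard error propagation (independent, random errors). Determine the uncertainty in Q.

Let w = q·z = 478. δw/w = √((1·δq/q)² + (1·δz/z)²) = √(4.46e-05 + 0.0100) = 0.100, so δw = 47.9.
Q = w + c − p: δQ = √(δw² + δc² + δp²) = √(2290 + 169 + 225) = 51.9

51.9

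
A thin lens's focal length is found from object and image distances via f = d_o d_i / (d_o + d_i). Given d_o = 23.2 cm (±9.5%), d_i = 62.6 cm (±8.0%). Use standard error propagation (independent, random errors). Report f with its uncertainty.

16.9 ± 1.23 cm

∂f/∂d_o = (d_i/(d_o+d_i))² = 0.532;  ∂f/∂d_i = (d_o/(d_o+d_i))² = 0.0731
δf = √((∂f/∂d_o · δd_o)² + (∂f/∂d_i · δd_i)²) = √(1.38 + 0.134) = 1.23 cm
f = 16.9 cm.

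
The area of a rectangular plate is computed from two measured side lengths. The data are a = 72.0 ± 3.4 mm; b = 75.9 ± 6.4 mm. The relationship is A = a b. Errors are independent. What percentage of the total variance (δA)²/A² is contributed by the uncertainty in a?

(δA/A)² = (1·δa/a)² + (1·δb/b)²
  a term: (1×0.0472)² = 0.00223
  b term: (1×0.0843)² = 0.00711
Total = 0.00934. Share from a = 0.00223/0.00934 = 0.239.

23.9%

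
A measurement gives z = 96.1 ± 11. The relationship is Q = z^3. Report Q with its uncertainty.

Q ∝ z^3, so δQ/Q = |3| · δz/z = 3 × 0.114 = 0.343.
Q = 8.88e+05, so δQ = 0.343 × 8.88e+05 = 3.05e+05.

(8.88 ± 3.05) × 10^5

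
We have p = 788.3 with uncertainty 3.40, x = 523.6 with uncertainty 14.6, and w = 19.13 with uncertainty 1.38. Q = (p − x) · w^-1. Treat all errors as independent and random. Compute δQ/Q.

Let u = p − x = 264.7. δu = √(δp² + δx²) = √(11.6 + 213) = 15.0, so δu/u = 0.0566.
Q is then a monomial in u, w:
δQ/Q = √((δu/u)² + (-1·δw/w)²) = √(0.00321 + 0.00520) = 0.0917

0.0917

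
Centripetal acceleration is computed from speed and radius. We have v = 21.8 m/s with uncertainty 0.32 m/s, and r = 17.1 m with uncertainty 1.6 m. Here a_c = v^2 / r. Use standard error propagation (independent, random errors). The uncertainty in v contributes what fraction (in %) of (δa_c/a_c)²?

(δa_c/a_c)² = (2·δv/v)² + (-1·δr/r)²
  v term: (2×0.0147)² = 0.000862
  r term: (-1×0.0936)² = 0.00875
Total = 0.00962. Share from v = 0.000862/0.00962 = 0.0896.

8.96%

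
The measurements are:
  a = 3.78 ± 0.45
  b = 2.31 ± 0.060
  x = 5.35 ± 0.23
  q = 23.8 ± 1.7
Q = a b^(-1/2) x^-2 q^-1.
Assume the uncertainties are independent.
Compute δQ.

0.000598

Each factor contributes (exponent × relative error)² to (δQ/Q)²:
  (1·δa/a)² = (1×0.119)² = 0.0142;  (−½·δb/b)² = (-0.5×0.0260)² = 0.000169;  (-2·δx/x)² = (-2×0.0430)² = 0.00739;  (-1·δq/q)² = (-1×0.0714)² = 0.00510
δQ/Q = √(0.0268) = 0.164
Q = 0.00365, so δQ = 0.164 × 0.00365 = 0.000598.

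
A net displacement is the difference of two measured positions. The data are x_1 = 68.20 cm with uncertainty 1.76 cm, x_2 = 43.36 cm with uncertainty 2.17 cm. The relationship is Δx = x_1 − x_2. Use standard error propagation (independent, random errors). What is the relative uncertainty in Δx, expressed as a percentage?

Δx is a linear combination, so absolute uncertainties add in quadrature:
  (δx_1)² = 3.10;  (δx_2)² = 4.71
δΔx = √(7.81) = 2.79 cm
Δx = 24.84 cm, so δΔx/Δx = 2.79/24.84 = 0.112.

11.2%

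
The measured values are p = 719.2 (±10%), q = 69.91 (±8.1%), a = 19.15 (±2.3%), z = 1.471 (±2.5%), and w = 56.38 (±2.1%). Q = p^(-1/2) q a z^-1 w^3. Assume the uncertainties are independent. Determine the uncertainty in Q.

7.24e+05

For a monomial Q ∝ p^(-1/2), q, a, z^-1, w^3, fractional errors add in quadrature:
  (−½·δp/p)² = (-0.5×0.100)² = 0.00250;  (1·δq/q)² = (1×0.0810)² = 0.00656;  (1·δa/a)² = (1×0.0230)² = 0.000529;  (-1·δz/z)² = (-1×0.0250)² = 0.000625;  (3·δw/w)² = (3×0.0210)² = 0.00397
δQ/Q = √(0.0142) = 0.119
Q = 6.082e+06, so δQ = 0.119 × 6.082e+06 = 7.24e+05.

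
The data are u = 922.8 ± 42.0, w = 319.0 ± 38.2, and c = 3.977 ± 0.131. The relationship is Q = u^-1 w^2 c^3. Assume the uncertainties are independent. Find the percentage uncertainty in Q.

26.3%

Since Q is a product/quotient, work with relative uncertainties:
  (-1·δu/u)² = (-1×0.0455)² = 0.00207;  (2·δw/w)² = (2×0.120)² = 0.0574;  (3·δc/c)² = (3×0.0329)² = 0.00977
δQ/Q = √(0.0692) = 0.263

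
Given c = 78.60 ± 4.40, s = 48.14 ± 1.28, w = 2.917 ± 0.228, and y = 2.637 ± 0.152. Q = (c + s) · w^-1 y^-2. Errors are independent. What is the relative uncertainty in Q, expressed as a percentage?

14.4%

Let u = c + s = 126.7. δu = √(δc² + δs²) = √(19.4 + 1.64) = 4.58, so δu/u = 0.0362.
Q is then a monomial in u, w, y:
δQ/Q = √((δu/u)² + (-1·δw/w)² + (-2·δy/y)²) = √(0.00131 + 0.00611 + 0.0133) = 0.144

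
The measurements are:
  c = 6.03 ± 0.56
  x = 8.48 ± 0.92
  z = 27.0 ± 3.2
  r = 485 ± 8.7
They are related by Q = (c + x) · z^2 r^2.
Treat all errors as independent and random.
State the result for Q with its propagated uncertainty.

(2.49 ± 0.624) × 10^9

Let u = c + x = 14.5. δu = √(δc² + δx²) = √(0.314 + 0.846) = 1.08, so δu/u = 0.0742.
Q is then a monomial in u, z, r:
δQ/Q = √((δu/u)² + (2·δz/z)² + (2·δr/r)²) = √(0.00551 + 0.0562 + 0.00129) = 0.251
Q = 2.49e+09, so δQ = 0.251 × 2.49e+09 = 6.24e+08.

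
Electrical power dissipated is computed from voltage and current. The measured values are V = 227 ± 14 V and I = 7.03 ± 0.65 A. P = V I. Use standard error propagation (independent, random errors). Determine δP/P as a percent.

P is a product of powers, so relative uncertainties combine in quadrature:
  (1·δV/V)² = (1×0.0617)² = 0.00380;  (1·δI/I)² = (1×0.0925)² = 0.00855
δP/P = √(0.0124) = 0.111

11.1%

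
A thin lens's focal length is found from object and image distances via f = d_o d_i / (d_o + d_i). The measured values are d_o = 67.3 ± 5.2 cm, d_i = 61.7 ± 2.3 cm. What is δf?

1.34 cm

∂f/∂d_o = (d_i/(d_o+d_i))² = 0.229;  ∂f/∂d_i = (d_o/(d_o+d_i))² = 0.272
δf = √((∂f/∂d_o · δd_o)² + (∂f/∂d_i · δd_i)²) = √(1.42 + 0.392) = 1.34 cm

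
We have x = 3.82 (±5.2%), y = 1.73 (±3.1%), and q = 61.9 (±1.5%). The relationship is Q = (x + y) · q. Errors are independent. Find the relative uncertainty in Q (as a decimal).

Let u = x + y = 5.55. δu = √(δx² + δy²) = √(0.0395 + 0.00288) = 0.206, so δu/u = 0.0371.
Q is then a monomial in u, q:
δQ/Q = √((δu/u)² + (1·δq/q)²) = √(0.00137 + 0.000225) = 0.0400

0.0400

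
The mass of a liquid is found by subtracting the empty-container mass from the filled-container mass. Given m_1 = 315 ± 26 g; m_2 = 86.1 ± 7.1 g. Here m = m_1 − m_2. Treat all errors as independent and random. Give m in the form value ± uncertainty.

Sums and differences: (δm)² = Σ (cᵢ δxᵢ)².
  (δm_1)² = 676;  (δm_2)² = 50.4
δm = √(726) = 27.0 g
m = 229 g.

229 ± 27.0 g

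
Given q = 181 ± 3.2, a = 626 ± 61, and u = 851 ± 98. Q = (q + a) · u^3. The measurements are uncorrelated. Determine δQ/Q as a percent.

35.4%

Let w = q + a = 807. δw = √(δq² + δa²) = √(10.2 + 3720) = 61.1, so δw/w = 0.0757.
Q is then a monomial in w, u:
δQ/Q = √((δw/w)² + (3·δu/u)²) = √(0.00573 + 0.119) = 0.354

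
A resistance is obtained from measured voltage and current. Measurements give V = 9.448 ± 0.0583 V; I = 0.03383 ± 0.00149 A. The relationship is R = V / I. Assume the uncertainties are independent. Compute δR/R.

Relative error in a monomial: (δR/R)² = Σ (nᵢ · δxᵢ/xᵢ)².
  (1·δV/V)² = (1×0.00617)² = 3.81e-05;  (-1·δI/I)² = (-1×0.0440)² = 0.00194
δR/R = √(0.00198) = 0.0445

0.0445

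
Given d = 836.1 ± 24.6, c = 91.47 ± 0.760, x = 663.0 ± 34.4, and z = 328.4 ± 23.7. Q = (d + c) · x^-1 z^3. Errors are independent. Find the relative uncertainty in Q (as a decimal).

Let u = d + c = 927.6. δu = √(δd² + δc²) = √(605 + 0.578) = 24.6, so δu/u = 0.0265.
Q is then a monomial in u, x, z:
δQ/Q = √((δu/u)² + (-1·δx/x)² + (3·δz/z)²) = √(0.000704 + 0.00269 + 0.0469) = 0.224

0.224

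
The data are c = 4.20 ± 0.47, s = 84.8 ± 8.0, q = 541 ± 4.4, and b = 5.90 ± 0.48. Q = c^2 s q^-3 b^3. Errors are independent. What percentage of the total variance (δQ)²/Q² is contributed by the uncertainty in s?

7.47%

(δQ/Q)² = (2·δc/c)² + (1·δs/s)² + (-3·δq/q)² + (3·δb/b)²
  c term: (2×0.112)² = 0.0501
  s term: (1×0.0943)² = 0.00890
  q term: (-3×0.00813)² = 0.000595
  b term: (3×0.0814)² = 0.0596
Total = 0.119. Share from s = 0.00890/0.119 = 0.0747.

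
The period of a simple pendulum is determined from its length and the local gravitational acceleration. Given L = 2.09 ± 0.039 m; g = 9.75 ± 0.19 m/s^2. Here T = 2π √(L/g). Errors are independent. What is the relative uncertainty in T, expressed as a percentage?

1.35%

Products/powers → add relative errors in quadrature, weighted by exponent:
  (½·δL/L)² = (0.5×0.0187)² = 8.71e-05;  (−½·δg/g)² = (-0.5×0.0195)² = 9.49e-05
δT/T = √(0.000182) = 0.0135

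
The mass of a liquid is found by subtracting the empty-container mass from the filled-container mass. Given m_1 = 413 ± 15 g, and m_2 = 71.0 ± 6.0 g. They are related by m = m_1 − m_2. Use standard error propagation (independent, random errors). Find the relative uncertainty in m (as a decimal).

For a sum/difference, combine absolute errors in quadrature:
  (δm_1)² = 225;  (δm_2)² = 36.0
δm = √(261) = 16.2 g
m = 342 g, so δm/m = 16.2/342 = 0.0472.

0.0472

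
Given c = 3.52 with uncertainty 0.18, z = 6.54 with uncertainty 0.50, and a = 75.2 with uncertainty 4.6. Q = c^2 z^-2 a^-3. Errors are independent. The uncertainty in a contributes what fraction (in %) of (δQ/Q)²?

(δQ/Q)² = (2·δc/c)² + (-2·δz/z)² + (-3·δa/a)²
  c term: (2×0.0511)² = 0.0105
  z term: (-2×0.0765)² = 0.0234
  a term: (-3×0.0612)² = 0.0337
Total = 0.0675. Share from a = 0.0337/0.0675 = 0.499.

49.9%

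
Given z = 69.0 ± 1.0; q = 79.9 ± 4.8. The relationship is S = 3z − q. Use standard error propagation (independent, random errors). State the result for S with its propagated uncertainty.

127 ± 5.66

Each term contributes (cᵢ δxᵢ)² to (δS)²:
  (3·δz)² = 9.00;  (δq)² = 23.0
δS = √(32.0) = 5.66
S = 127.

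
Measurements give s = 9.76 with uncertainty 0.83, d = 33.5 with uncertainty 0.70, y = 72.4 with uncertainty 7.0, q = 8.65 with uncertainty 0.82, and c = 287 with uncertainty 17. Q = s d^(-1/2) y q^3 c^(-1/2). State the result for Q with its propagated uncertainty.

Relative error in a monomial: (δQ/Q)² = Σ (nᵢ · δxᵢ/xᵢ)².
  (1·δs/s)² = (1×0.0850)² = 0.00723;  (−½·δd/d)² = (-0.5×0.0209)² = 0.000109;  (1·δy/y)² = (1×0.0967)² = 0.00935;  (3·δq/q)² = (3×0.0948)² = 0.0809;  (−½·δc/c)² = (-0.5×0.0592)² = 0.000877
δQ/Q = √(0.0984) = 0.314
Q = 4660, so δQ = 0.314 × 4660 = 1460.

4660 ± 1460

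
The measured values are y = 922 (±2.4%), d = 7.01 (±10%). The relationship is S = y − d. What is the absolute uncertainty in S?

Sums and differences: (δS)² = Σ (cᵢ δxᵢ)².
  (δy)² = 490;  (δd)² = 0.491
δS = √(490) = 22.1

22.1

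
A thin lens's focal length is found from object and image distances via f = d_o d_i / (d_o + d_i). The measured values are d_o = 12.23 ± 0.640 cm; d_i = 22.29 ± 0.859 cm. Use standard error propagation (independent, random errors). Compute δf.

∂f/∂d_o = (d_i/(d_o+d_i))² = 0.417;  ∂f/∂d_i = (d_o/(d_o+d_i))² = 0.126
δf = √((∂f/∂d_o · δd_o)² + (∂f/∂d_i · δd_i)²) = √(0.0712 + 0.0116) = 0.288 cm

0.288 cm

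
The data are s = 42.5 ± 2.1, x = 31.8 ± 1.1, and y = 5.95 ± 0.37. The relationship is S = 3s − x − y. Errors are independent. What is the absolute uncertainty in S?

6.41

Absolute uncertainties add in quadrature for a linear combination:
  (3·δs)² = 39.7;  (δx)² = 1.21;  (δy)² = 0.137
δS = √(41.0) = 6.41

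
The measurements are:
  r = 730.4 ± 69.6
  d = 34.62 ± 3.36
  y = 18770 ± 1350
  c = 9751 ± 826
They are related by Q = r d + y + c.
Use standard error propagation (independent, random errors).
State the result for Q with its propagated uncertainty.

53810 ± 3790

Let p = r·d = 25290. δp/p = √((1·δr/r)² + (1·δd/d)²) = √(0.00908 + 0.00942) = 0.136, so δp = 3440.
Q = p + y + c: δQ = √(δp² + δy² + δc²) = √(1.18e+07 + 1.82e+06 + 6.82e+05) = 3790
Q = 53810.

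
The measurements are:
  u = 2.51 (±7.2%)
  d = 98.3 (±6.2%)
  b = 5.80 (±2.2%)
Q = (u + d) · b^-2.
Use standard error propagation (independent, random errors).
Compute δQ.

Let w = u + d = 101. δw = √(δu² + δd²) = √(0.0327 + 37.1) = 6.10, so δw/w = 0.0605.
Q is then a monomial in w, b:
δQ/Q = √((δw/w)² + (-2·δb/b)²) = √(0.00366 + 0.00194) = 0.0748
Q = 3.00, so δQ = 0.0748 × 3.00 = 0.224.

0.224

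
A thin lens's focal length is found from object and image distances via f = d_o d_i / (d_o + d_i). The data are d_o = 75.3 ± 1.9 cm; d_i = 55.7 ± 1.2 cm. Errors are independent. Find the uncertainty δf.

∂f/∂d_o = (d_i/(d_o+d_i))² = 0.181;  ∂f/∂d_i = (d_o/(d_o+d_i))² = 0.330
δf = √((∂f/∂d_o · δd_o)² + (∂f/∂d_i · δd_i)²) = √(0.118 + 0.157) = 0.525 cm

0.525 cm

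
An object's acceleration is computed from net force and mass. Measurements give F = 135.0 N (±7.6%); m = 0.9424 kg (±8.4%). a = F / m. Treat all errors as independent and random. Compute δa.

Each factor contributes (exponent × relative error)² to (δa/a)²:
  (1·δF/F)² = (1×0.0760)² = 0.00578;  (-1·δm/m)² = (-1×0.0840)² = 0.00706
δa/a = √(0.0128) = 0.113
a = 143.3 m/s^2, so δa = 0.113 × 143.3 = 16.2 m/s^2.

16.2 m/s^2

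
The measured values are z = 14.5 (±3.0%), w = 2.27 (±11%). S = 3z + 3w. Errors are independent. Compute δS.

1.50

Each term contributes (cᵢ δxᵢ)² to (δS)²:
  (3·δz)² = 1.70;  (3·δw)² = 0.561
δS = √(2.26) = 1.50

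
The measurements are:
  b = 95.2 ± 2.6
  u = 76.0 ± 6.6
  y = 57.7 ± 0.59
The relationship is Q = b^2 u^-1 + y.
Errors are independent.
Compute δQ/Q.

0.0692

Let p = b^2·u^-1 = 119. δp/p = √((2·δb/b)² + (-1·δu/u)²) = √(0.00298 + 0.00754) = 0.103, so δp = 12.2.
Q = p + y: δQ = √(δp² + δy²) = √(150 + 0.348) = 12.2
Q = 177, so δQ/Q = 12.2/177 = 0.0692.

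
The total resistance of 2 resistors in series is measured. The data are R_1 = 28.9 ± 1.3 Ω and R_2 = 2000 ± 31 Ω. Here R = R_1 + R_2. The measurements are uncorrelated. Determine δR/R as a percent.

Sums and differences: (δR)² = Σ (cᵢ δxᵢ)².
  (δR_1)² = 1.69;  (δR_2)² = 961
δR = √(963) = 31.0 Ω
R = 2030 Ω, so δR/R = 31.0/2030 = 0.0153.

1.53%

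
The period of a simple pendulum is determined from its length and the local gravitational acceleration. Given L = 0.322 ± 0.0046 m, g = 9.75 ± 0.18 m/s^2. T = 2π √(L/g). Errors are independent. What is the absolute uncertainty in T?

0.0133 s

T is a product of powers, so relative uncertainties combine in quadrature:
  (½·δL/L)² = (0.5×0.0143)² = 5.1e-05;  (−½·δg/g)² = (-0.5×0.0185)² = 8.52e-05
δT/T = √(0.000136) = 0.0117
T = 1.14 s, so δT = 0.0117 × 1.14 = 0.0133 s.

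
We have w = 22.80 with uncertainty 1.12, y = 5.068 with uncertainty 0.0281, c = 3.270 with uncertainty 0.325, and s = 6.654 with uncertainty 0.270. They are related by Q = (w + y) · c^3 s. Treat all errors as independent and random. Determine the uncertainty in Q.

1970

Let u = w + y = 27.87. δu = √(δw² + δy²) = √(1.25 + 0.000790) = 1.12, so δu/u = 0.0402.
Q is then a monomial in u, c, s:
δQ/Q = √((δu/u)² + (3·δc/c)² + (1·δs/s)²) = √(0.00162 + 0.0889 + 0.00165) = 0.304
Q = 6484, so δQ = 0.304 × 6484 = 1970.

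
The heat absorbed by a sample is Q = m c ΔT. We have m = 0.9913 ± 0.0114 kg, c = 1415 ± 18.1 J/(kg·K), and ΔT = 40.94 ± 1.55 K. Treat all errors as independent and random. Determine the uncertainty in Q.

Since Q is a product/quotient, work with relative uncertainties:
  (1·δm/m)² = (1×0.0115)² = 0.000132;  (1·δc/c)² = (1×0.0128)² = 0.000164;  (1·δΔT/ΔT)² = (1×0.0379)² = 0.00143
δQ/Q = √(0.00173) = 0.0416
Q = 57430 J, so δQ = 0.0416 × 57430 = 2390 J.

2390 J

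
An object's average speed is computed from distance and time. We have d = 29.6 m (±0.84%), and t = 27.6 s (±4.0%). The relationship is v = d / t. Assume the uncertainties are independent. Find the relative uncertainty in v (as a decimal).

Each factor contributes (exponent × relative error)² to (δv/v)²:
  (1·δd/d)² = (1×0.00840)² = 7.06e-05;  (-1·δt/t)² = (-1×0.0400)² = 0.00160
δv/v = √(0.00167) = 0.0409

0.0409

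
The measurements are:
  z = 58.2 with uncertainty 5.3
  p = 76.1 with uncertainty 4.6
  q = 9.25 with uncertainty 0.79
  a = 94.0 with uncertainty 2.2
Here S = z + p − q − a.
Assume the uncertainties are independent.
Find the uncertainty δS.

7.40

S is a linear combination, so absolute uncertainties add in quadrature:
  (δz)² = 28.1;  (δp)² = 21.2;  (δq)² = 0.624;  (δa)² = 4.84
δS = √(54.7) = 7.40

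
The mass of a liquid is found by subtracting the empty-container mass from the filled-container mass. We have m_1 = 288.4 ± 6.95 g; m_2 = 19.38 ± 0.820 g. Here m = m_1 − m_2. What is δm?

7.00 g

m is a linear combination, so absolute uncertainties add in quadrature:
  (δm_1)² = 48.3;  (δm_2)² = 0.672
δm = √(49.0) = 7.00 g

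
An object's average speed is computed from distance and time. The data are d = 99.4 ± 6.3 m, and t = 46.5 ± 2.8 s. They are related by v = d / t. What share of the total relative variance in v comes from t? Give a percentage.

47.4%

(δv/v)² = (1·δd/d)² + (-1·δt/t)²
  d term: (1×0.0634)² = 0.00402
  t term: (-1×0.0602)² = 0.00363
Total = 0.00764. Share from t = 0.00363/0.00764 = 0.474.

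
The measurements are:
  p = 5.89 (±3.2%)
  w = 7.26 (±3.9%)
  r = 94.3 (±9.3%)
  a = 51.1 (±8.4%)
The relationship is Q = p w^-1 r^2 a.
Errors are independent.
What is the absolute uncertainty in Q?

Each factor contributes (exponent × relative error)² to (δQ/Q)²:
  (1·δp/p)² = (1×0.0320)² = 0.00102;  (-1·δw/w)² = (-1×0.0390)² = 0.00152;  (2·δr/r)² = (2×0.0930)² = 0.0346;  (1·δa/a)² = (1×0.0840)² = 0.00706
δQ/Q = √(0.0442) = 0.210
Q = 3.69e+05, so δQ = 0.210 × 3.69e+05 = 77500.

77500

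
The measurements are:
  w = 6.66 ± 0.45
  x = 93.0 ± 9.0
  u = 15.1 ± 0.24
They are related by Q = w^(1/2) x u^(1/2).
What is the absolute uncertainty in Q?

95.9

Relative error in a monomial: (δQ/Q)² = Σ (nᵢ · δxᵢ/xᵢ)².
  (½·δw/w)² = (0.5×0.0676)² = 0.00114;  (1·δx/x)² = (1×0.0968)² = 0.00937;  (½·δu/u)² = (0.5×0.0159)² = 6.32e-05
δQ/Q = √(0.0106) = 0.103
Q = 933, so δQ = 0.103 × 933 = 95.9.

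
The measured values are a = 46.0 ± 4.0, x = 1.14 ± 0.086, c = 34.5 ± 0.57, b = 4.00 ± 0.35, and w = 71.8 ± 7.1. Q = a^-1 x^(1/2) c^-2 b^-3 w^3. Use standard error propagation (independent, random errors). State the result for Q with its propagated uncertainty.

Since Q is a product/quotient, work with relative uncertainties:
  (-1·δa/a)² = (-1×0.0870)² = 0.00756;  (½·δx/x)² = (0.5×0.0754)² = 0.00142;  (-2·δc/c)² = (-2×0.0165)² = 0.00109;  (-3·δb/b)² = (-3×0.0875)² = 0.0689;  (3·δw/w)² = (3×0.0989)² = 0.0880
δQ/Q = √(0.167) = 0.409
Q = 0.113, so δQ = 0.409 × 0.113 = 0.0461.

0.113 ± 0.0461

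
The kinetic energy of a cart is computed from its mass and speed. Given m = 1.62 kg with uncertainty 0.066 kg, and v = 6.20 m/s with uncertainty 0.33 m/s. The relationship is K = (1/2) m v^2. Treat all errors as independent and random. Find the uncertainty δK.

Each factor contributes (exponent × relative error)² to (δK/K)²:
  (1·δm/m)² = (1×0.0407)² = 0.00166;  (2·δv/v)² = (2×0.0532)² = 0.0113
δK/K = √(0.0130) = 0.114
K = 31.1 J, so δK = 0.114 × 31.1 = 3.55 J.

3.55 J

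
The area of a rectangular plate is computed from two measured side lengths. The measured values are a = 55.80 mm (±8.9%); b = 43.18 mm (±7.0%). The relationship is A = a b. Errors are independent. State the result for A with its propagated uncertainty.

2409 ± 273 mm^2

Relative error in a monomial: (δA/A)² = Σ (nᵢ · δxᵢ/xᵢ)².
  (1·δa/a)² = (1×0.0890)² = 0.00792;  (1·δb/b)² = (1×0.0700)² = 0.00490
δA/A = √(0.0128) = 0.113
A = 2409 mm^2, so δA = 0.113 × 2409 = 273 mm^2.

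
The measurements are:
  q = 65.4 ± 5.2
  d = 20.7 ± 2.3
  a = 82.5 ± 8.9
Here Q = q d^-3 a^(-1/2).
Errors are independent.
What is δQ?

0.000282

Since Q is a product/quotient, work with relative uncertainties:
  (1·δq/q)² = (1×0.0795)² = 0.00632;  (-3·δd/d)² = (-3×0.111)² = 0.111;  (−½·δa/a)² = (-0.5×0.108)² = 0.00291
δQ/Q = √(0.120) = 0.347
Q = 0.000812, so δQ = 0.347 × 0.000812 = 0.000282.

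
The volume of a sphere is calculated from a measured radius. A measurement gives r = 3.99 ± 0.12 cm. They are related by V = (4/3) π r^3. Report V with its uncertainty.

V ∝ r^3, so δV/V = |3| · δr/r = 3 × 0.0301 = 0.0902.
V = 266 cm^3, so δV = 0.0902 × 266 = 24.0 cm^3.

266 ± 24.0 cm^3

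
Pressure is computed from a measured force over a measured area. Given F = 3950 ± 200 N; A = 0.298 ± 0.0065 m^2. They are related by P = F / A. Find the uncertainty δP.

Each factor contributes (exponent × relative error)² to (δP/P)²:
  (1·δF/F)² = (1×0.0506)² = 0.00256;  (-1·δA/A)² = (-1×0.0218)² = 0.000476
δP/P = √(0.00304) = 0.0551
P = 13300 Pa, so δP = 0.0551 × 13300 = 731 Pa.

731 Pa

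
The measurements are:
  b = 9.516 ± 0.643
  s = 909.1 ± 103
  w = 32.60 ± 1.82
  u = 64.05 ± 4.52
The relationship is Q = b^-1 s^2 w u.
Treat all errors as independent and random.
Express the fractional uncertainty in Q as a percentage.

Q is a product of powers, so relative uncertainties combine in quadrature:
  (-1·δb/b)² = (-1×0.0676)² = 0.00457;  (2·δs/s)² = (2×0.113)² = 0.0513;  (1·δw/w)² = (1×0.0558)² = 0.00312;  (1·δu/u)² = (1×0.0706)² = 0.00498
δQ/Q = √(0.0640) = 0.253

25.3%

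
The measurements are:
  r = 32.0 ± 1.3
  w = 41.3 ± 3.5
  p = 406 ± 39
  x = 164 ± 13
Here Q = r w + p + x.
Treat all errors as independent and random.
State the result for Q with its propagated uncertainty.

1890 ± 131

Let h = r·w = 1320. δh/h = √((1·δr/r)² + (1·δw/w)²) = √(0.00165 + 0.00718) = 0.0940, so δh = 124.
Q = h + p + x: δQ = √(δh² + δp² + δx²) = √(15400 + 1520 + 169) = 131
Q = 1890.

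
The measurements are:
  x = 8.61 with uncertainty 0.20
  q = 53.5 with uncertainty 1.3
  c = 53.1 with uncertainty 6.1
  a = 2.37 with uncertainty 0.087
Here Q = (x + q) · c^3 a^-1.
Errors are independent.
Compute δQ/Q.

Let u = x + q = 62.1. δu = √(δx² + δq²) = √(0.0400 + 1.69) = 1.32, so δu/u = 0.0212.
Q is then a monomial in u, c, a:
δQ/Q = √((δu/u)² + (3·δc/c)² + (-1·δa/a)²) = √(0.000448 + 0.119 + 0.00135) = 0.347

0.347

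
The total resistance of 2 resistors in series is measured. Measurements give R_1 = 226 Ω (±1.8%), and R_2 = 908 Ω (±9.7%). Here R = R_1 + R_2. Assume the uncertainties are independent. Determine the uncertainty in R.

Absolute uncertainties add in quadrature for a linear combination:
  (δR_1)² = 16.5;  (δR_2)² = 7760
δR = √(7770) = 88.2 Ω

88.2 Ω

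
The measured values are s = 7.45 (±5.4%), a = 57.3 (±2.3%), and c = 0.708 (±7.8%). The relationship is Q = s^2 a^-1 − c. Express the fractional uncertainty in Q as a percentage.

Let p = s^2·a^-1 = 0.969. δp/p = √((2·δs/s)² + (-1·δa/a)²) = √(0.0117 + 0.000529) = 0.110, so δp = 0.107.
Q = p − c: δQ = √(δp² + δc²) = √(0.0114 + 0.00305) = 0.120
Q = 0.261, so δQ/Q = 0.120/0.261 = 0.462.

46.2%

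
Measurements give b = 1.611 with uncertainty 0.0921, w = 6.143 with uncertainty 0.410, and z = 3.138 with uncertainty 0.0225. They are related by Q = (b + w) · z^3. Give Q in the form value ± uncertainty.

Let u = b + w = 7.754. δu = √(δb² + δw²) = √(0.00848 + 0.168) = 0.420, so δu/u = 0.0542.
Q is then a monomial in u, z:
δQ/Q = √((δu/u)² + (3·δz/z)²) = √(0.00294 + 0.000463) = 0.0583
Q = 239.6, so δQ = 0.0583 × 239.6 = 14.0.

239.6 ± 14.0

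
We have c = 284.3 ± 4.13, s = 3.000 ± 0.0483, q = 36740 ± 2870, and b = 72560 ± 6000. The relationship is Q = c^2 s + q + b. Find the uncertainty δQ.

10400

Let p = c^2·s = 242500. δp/p = √((2·δc/c)² + (1·δs/s)²) = √(0.000844 + 0.000259) = 0.0332, so δp = 8050.
Q = p + q + b: δQ = √(δp² + δq² + δb²) = √(6.49e+07 + 8.24e+06 + 3.6e+07) = 10400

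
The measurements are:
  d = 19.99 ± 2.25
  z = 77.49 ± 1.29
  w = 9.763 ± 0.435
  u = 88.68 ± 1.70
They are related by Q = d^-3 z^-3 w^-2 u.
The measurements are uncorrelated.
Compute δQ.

8.84e-11

Since Q is a product/quotient, work with relative uncertainties:
  (-3·δd/d)² = (-3×0.113)² = 0.114;  (-3·δz/z)² = (-3×0.0166)² = 0.00249;  (-2·δw/w)² = (-2×0.0446)² = 0.00794;  (1·δu/u)² = (1×0.0192)² = 0.000367
δQ/Q = √(0.125) = 0.353
Q = 2.503e-10, so δQ = 0.353 × 2.503e-10 = 8.84e-11.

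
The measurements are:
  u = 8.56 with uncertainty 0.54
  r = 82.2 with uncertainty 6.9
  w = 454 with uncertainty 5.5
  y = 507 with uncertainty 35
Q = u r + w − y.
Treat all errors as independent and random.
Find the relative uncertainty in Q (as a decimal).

Let p = u·r = 704. δp/p = √((1·δu/u)² + (1·δr/r)²) = √(0.00398 + 0.00705) = 0.105, so δp = 73.9.
Q = p + w − y: δQ = √(δp² + δw² + δy²) = √(5460 + 30.2 + 1220) = 81.9
Q = 651, so δQ/Q = 81.9/651 = 0.126.

0.126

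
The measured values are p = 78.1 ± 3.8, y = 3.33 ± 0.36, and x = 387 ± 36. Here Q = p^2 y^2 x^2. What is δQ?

3.05e+09

Each factor contributes (exponent × relative error)² to (δQ/Q)²:
  (2·δp/p)² = (2×0.0487)² = 0.00947;  (2·δy/y)² = (2×0.108)² = 0.0467;  (2·δx/x)² = (2×0.0930)² = 0.0346
δQ/Q = √(0.0908) = 0.301
Q = 1.01e+10, so δQ = 0.301 × 1.01e+10 = 3.05e+09.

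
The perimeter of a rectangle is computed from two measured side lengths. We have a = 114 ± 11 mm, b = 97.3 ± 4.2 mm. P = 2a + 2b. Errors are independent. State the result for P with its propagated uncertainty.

423 ± 23.5 mm

Absolute uncertainties add in quadrature for a linear combination:
  (2·δa)² = 484;  (2·δb)² = 70.6
δP = √(555) = 23.5 mm
P = 423 mm.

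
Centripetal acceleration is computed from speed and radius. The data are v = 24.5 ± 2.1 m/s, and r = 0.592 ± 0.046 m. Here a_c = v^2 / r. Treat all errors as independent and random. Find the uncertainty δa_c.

191 m/s^2

Since a_c is a product/quotient, work with relative uncertainties:
  (2·δv/v)² = (2×0.0857)² = 0.0294;  (-1·δr/r)² = (-1×0.0777)² = 0.00604
δa_c/a_c = √(0.0354) = 0.188
a_c = 1010 m/s^2, so δa_c = 0.188 × 1010 = 191 m/s^2.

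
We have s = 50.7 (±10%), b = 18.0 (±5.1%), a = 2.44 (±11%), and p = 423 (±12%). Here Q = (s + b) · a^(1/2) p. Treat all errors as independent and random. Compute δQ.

6890

Let u = s + b = 68.7. δu = √(δs² + δb²) = √(25.7 + 0.843) = 5.15, so δu/u = 0.0750.
Q is then a monomial in u, a, p:
δQ/Q = √((δu/u)² + (½·δa/a)² + (1·δp/p)²) = √(0.00562 + 0.00302 + 0.0144) = 0.152
Q = 45400, so δQ = 0.152 × 45400 = 6890.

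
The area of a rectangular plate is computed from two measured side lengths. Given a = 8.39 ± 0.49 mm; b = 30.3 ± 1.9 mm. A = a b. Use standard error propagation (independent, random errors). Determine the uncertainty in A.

For a monomial A ∝ a, b, fractional errors add in quadrature:
  (1·δa/a)² = (1×0.0584)² = 0.00341;  (1·δb/b)² = (1×0.0627)² = 0.00393
δA/A = √(0.00734) = 0.0857
A = 254 mm^2, so δA = 0.0857 × 254 = 21.8 mm^2.

21.8 mm^2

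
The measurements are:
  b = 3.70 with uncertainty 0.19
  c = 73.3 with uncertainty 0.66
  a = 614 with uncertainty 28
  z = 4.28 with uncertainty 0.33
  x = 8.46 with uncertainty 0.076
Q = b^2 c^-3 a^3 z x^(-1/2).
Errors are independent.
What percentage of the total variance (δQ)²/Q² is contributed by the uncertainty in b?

(δQ/Q)² = (2·δb/b)² + (-3·δc/c)² + (3·δa/a)² + (1·δz/z)² + (−½·δx/x)²
  b term: (2×0.0514)² = 0.0105
  c term: (-3×0.00900)² = 0.000730
  a term: (3×0.0456)² = 0.0187
  z term: (1×0.0771)² = 0.00594
  x term: (-0.5×0.00898)² = 2.02e-05
Total = 0.0360. Share from b = 0.0105/0.0360 = 0.293.

29.3%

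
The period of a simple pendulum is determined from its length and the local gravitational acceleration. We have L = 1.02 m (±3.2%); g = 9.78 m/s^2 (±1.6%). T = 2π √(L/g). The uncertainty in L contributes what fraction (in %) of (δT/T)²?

80.0%

(δT/T)² = (½·δL/L)² + (−½·δg/g)²
  L term: (0.5×0.0320)² = 0.000256
  g term: (-0.5×0.0160)² = 6.4e-05
Total = 0.000320. Share from L = 0.000256/0.000320 = 0.800.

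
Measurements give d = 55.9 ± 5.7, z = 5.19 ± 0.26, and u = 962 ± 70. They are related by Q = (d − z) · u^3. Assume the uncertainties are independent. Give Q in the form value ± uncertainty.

(4.51 ± 1.11) × 10^10

Let w = d − z = 50.7. δw = √(δd² + δz²) = √(32.5 + 0.0676) = 5.71, so δw/w = 0.113.
Q is then a monomial in w, u:
δQ/Q = √((δw/w)² + (3·δu/u)²) = √(0.0127 + 0.0477) = 0.246
Q = 4.51e+10, so δQ = 0.246 × 4.51e+10 = 1.11e+10.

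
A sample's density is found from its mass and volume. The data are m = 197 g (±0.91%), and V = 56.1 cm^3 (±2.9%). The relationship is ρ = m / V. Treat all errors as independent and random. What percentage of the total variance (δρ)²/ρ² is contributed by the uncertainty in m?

(δρ/ρ)² = (1·δm/m)² + (-1·δV/V)²
  m term: (1×0.00910)² = 8.28e-05
  V term: (-1×0.0290)² = 0.000841
Total = 0.000924. Share from m = 8.28e-05/0.000924 = 0.0896.

8.96%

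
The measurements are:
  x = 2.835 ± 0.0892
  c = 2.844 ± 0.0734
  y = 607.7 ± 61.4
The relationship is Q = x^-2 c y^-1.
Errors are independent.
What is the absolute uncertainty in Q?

Each factor contributes (exponent × relative error)² to (δQ/Q)²:
  (-2·δx/x)² = (-2×0.0315)² = 0.00396;  (1·δc/c)² = (1×0.0258)² = 0.000666;  (-1·δy/y)² = (-1×0.101)² = 0.0102
δQ/Q = √(0.0148) = 0.122
Q = 0.0005823, so δQ = 0.122 × 0.0005823 = 7.09e-05.

7.09e-05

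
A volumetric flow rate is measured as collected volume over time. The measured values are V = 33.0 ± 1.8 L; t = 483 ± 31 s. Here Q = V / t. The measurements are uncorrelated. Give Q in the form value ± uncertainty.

0.0683 ± 0.00575 L/s

Q is a product of powers, so relative uncertainties combine in quadrature:
  (1·δV/V)² = (1×0.0545)² = 0.00298;  (-1·δt/t)² = (-1×0.0642)² = 0.00412
δQ/Q = √(0.00709) = 0.0842
Q = 0.0683 L/s, so δQ = 0.0842 × 0.0683 = 0.00575 L/s.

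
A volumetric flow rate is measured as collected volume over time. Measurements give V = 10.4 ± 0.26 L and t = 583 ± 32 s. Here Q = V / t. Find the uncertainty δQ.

Since Q is a product/quotient, work with relative uncertainties:
  (1·δV/V)² = (1×0.0250)² = 0.000625;  (-1·δt/t)² = (-1×0.0549)² = 0.00301
δQ/Q = √(0.00364) = 0.0603
Q = 0.0178 L/s, so δQ = 0.0603 × 0.0178 = 0.00108 L/s.

0.00108 L/s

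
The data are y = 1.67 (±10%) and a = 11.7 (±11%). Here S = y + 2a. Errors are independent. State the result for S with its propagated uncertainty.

25.1 ± 2.58

For a sum/difference, combine absolute errors in quadrature:
  (δy)² = 0.0279;  (2·δa)² = 6.63
δS = √(6.65) = 2.58
S = 25.1.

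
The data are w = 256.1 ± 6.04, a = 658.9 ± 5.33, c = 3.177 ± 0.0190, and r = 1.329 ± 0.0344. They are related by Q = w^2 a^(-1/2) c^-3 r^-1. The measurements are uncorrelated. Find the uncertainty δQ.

Products/powers → add relative errors in quadrature, weighted by exponent:
  (2·δw/w)² = (2×0.0236)² = 0.00222;  (−½·δa/a)² = (-0.5×0.00809)² = 1.64e-05;  (-3·δc/c)² = (-3×0.00598)² = 0.000322;  (-1·δr/r)² = (-1×0.0259)² = 0.000670
δQ/Q = √(0.00323) = 0.0569
Q = 59.96, so δQ = 0.0569 × 59.96 = 3.41.

3.41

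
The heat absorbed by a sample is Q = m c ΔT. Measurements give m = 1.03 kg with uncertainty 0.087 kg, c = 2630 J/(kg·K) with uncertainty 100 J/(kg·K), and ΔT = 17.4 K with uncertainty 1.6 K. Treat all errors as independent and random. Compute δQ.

Relative error in a monomial: (δQ/Q)² = Σ (nᵢ · δxᵢ/xᵢ)².
  (1·δm/m)² = (1×0.0845)² = 0.00713;  (1·δc/c)² = (1×0.0380)² = 0.00145;  (1·δΔT/ΔT)² = (1×0.0920)² = 0.00846
δQ/Q = √(0.0170) = 0.131
Q = 47100 J, so δQ = 0.131 × 47100 = 6150 J.

6150 J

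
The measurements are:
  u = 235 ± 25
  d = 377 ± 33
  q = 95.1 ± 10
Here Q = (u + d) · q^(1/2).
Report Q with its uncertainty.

5970 ± 511

Let w = u + d = 612. δw = √(δu² + δd²) = √(625 + 1090) = 41.4, so δw/w = 0.0676.
Q is then a monomial in w, q:
δQ/Q = √((δw/w)² + (½·δq/q)²) = √(0.00458 + 0.00276) = 0.0857
Q = 5970, so δQ = 0.0857 × 5970 = 511.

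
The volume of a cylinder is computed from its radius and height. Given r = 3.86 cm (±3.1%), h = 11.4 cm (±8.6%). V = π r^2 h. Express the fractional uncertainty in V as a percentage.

10.6%

V is a product of powers, so relative uncertainties combine in quadrature:
  (2·δr/r)² = (2×0.0310)² = 0.00384;  (1·δh/h)² = (1×0.0860)² = 0.00740
δV/V = √(0.0112) = 0.106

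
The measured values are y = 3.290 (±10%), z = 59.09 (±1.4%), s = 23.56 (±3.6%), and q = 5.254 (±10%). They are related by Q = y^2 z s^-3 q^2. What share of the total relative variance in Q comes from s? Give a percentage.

12.7%

(δQ/Q)² = (2·δy/y)² + (1·δz/z)² + (-3·δs/s)² + (2·δq/q)²
  y term: (2×0.100)² = 0.0400
  z term: (1×0.0140)² = 0.000196
  s term: (-3×0.0360)² = 0.0117
  q term: (2×0.100)² = 0.0400
Total = 0.0919. Share from s = 0.0117/0.0919 = 0.127.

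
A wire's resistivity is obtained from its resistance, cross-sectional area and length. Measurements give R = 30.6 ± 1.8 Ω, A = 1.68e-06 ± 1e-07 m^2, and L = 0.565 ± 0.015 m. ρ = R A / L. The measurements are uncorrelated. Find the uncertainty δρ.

7.99e-06 Ω·m

Products/powers → add relative errors in quadrature, weighted by exponent:
  (1·δR/R)² = (1×0.0588)² = 0.00346;  (1·δA/A)² = (1×0.0595)² = 0.00354;  (-1·δL/L)² = (-1×0.0265)² = 0.000705
δρ/ρ = √(0.00771) = 0.0878
ρ = 9.1e-05 Ω·m, so δρ = 0.0878 × 9.1e-05 = 7.99e-06 Ω·m.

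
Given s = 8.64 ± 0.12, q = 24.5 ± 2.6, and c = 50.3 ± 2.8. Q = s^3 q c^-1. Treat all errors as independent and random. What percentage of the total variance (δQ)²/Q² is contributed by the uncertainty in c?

19.3%

(δQ/Q)² = (3·δs/s)² + (1·δq/q)² + (-1·δc/c)²
  s term: (3×0.0139)² = 0.00174
  q term: (1×0.106)² = 0.0113
  c term: (-1×0.0557)² = 0.00310
Total = 0.0161. Share from c = 0.00310/0.0161 = 0.193.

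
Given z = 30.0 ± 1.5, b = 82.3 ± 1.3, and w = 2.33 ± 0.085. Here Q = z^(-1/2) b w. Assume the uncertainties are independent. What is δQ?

1.64

Each factor contributes (exponent × relative error)² to (δQ/Q)²:
  (−½·δz/z)² = (-0.5×0.0500)² = 0.000625;  (1·δb/b)² = (1×0.0158)² = 0.000250;  (1·δw/w)² = (1×0.0365)² = 0.00133
δQ/Q = √(0.00221) = 0.0470
Q = 35.0, so δQ = 0.0470 × 35.0 = 1.64.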